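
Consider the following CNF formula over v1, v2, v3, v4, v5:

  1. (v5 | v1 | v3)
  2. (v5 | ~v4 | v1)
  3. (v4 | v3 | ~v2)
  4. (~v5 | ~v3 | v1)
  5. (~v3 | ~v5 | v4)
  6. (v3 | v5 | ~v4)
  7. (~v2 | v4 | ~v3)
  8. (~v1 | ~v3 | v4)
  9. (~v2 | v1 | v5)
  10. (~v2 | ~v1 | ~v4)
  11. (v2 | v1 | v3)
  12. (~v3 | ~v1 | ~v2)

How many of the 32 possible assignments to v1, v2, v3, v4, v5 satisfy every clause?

Satisfying assignments:
  v1=0 v2=0 v3=1 v4=0 v5=0
  v1=0 v2=1 v3=0 v4=1 v5=1
  v1=1 v2=0 v3=0 v4=0 v5=0
  v1=1 v2=0 v3=0 v4=0 v5=1
  v1=1 v2=0 v3=0 v4=1 v5=1
  v1=1 v2=0 v3=1 v4=1 v5=0
  v1=1 v2=0 v3=1 v4=1 v5=1
Count: 7.

7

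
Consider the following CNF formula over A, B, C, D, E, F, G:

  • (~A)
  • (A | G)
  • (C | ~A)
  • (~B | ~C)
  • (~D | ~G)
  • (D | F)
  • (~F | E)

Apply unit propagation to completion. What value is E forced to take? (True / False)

True

(~A) stands alone — A = False.
In (G | A), A is now false; G must hold, so G = True.
In (~G | ~D), ~G is now false; ~D must hold, so D = False.
In (F | D), D is now false; F must hold, so F = True.
(E | ~F) with F = True leaves only E, so E = True.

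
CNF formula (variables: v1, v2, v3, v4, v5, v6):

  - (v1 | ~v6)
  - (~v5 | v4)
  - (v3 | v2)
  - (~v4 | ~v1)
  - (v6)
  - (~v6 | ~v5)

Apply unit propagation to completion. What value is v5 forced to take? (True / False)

False

(v6) is a unit clause: v6 = True.
(~v6 | v1): since v6 = True, the clause reduces to (v1). v1 = True.
In (~v1 | ~v4), ~v1 is now false; ~v4 must hold, so v4 = False.
In (v4 | ~v5), v4 is now false; ~v5 must hold, so v5 = False.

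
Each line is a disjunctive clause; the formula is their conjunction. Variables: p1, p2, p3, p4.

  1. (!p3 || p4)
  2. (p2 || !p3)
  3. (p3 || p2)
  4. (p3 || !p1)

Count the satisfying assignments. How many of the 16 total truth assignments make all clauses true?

The models are:
  p1=F p2=T p3=F p4=F
  p1=F p2=T p3=F p4=T
  p1=F p2=T p3=T p4=T
  p1=T p2=T p3=T p4=T
That's 4 in total.

4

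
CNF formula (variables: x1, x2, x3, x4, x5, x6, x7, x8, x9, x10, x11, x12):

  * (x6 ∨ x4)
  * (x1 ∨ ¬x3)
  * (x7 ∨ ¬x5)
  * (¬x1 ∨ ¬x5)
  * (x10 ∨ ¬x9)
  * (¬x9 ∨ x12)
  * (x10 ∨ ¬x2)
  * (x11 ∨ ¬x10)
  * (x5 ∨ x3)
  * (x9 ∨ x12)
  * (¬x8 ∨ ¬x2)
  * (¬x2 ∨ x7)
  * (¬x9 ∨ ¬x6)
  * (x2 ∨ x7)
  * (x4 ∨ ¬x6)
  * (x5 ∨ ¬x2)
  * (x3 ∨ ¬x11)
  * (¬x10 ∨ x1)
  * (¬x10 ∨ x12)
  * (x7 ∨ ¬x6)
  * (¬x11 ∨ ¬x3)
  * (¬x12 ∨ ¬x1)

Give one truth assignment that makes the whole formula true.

Pure literal: x4 appears only positively; assign x4 = True.
x7 occurs only positively in the remaining clauses — set x7 = True.
Branch on x1: take x1 = False.
  then x3 is forced to False.
  then x5 is forced to True.
  then x11 is forced to False.
  then x10 is forced to False.
  then x9 is forced to False.
  then x2 is forced to False.
  then x12 is forced to True.
x6, x8 are now unconstrained; take x6 = False, x8 = False.
Every clause has at least one true literal under this assignment.

x1 = F, x2 = F, x3 = F, x4 = T, x5 = T, x6 = F, x7 = T, x8 = F, x9 = F, x10 = F, x11 = F, x12 = T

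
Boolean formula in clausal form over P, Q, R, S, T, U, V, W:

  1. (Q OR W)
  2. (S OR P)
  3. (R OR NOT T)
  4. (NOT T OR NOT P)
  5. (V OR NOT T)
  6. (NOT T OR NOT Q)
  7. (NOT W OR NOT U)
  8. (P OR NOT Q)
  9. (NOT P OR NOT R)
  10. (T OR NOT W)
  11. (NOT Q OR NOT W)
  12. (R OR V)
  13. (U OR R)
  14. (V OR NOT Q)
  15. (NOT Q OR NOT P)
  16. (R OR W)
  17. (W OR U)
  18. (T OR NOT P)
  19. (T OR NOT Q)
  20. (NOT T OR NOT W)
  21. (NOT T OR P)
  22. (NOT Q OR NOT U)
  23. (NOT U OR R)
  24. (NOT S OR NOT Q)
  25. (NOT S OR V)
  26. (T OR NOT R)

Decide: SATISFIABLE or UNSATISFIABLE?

UNSATISFIABLE

T = True:
  propagation gives R=True, P=False; an empty clause results — contradiction.
T = False:
  propagation gives W=False, Q=True; an empty clause results — contradiction.
Every branch closes, so no satisfying assignment exists.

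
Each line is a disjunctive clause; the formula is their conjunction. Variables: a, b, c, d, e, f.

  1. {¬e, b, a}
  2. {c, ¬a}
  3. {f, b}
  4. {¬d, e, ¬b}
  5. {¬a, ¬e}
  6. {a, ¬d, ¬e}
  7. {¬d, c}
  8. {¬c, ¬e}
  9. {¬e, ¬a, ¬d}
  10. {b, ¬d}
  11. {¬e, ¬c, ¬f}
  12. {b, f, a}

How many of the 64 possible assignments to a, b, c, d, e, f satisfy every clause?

Split on e, then a.
  e=T, a=T: a clause becomes empty — 0.
  e=T, a=F: remaining (b,c,d,f) ∈ {(T,F,F,F); (T,F,F,T)} — 2.
  e=F, a=T: remaining (b,c,d,f) ∈ {(F,T,F,T); (T,T,F,F); (T,T,F,T)} — 3.
  e=F, a=F: c free; 3 ways for (b,d,f) × 2^1 = 6.
Total: 0 + 2 + 3 + 6 = 11.

11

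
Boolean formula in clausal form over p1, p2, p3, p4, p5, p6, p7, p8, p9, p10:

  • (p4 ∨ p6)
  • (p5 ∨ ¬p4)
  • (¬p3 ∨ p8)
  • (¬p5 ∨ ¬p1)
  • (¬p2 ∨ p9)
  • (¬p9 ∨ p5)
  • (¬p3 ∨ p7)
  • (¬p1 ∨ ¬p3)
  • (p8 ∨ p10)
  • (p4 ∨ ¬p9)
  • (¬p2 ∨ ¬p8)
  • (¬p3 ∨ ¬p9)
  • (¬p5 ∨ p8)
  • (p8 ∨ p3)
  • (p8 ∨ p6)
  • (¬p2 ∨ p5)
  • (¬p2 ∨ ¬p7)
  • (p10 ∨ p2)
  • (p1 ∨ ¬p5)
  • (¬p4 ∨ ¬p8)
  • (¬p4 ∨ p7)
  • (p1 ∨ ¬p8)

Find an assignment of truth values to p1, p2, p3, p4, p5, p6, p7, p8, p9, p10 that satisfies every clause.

p1 = True, p2 = False, p3 = False, p4 = False, p5 = False, p6 = True, p7 = True, p8 = True, p9 = False, p10 = True

p6 occurs only positively in the remaining clauses — set p6 = True.
Pure literal: p10 appears only positively; assign p10 = True.
Set p1 = True and propagate.
  then p5 is forced to False.
  then p4 is forced to False.
  then p9 is forced to False.
  then p2 is forced to False.
  then p3 is forced to False.
  then p8 is forced to True.
p7 is now unconstrained; take p7 = True.
Every clause has at least one true literal under this assignment.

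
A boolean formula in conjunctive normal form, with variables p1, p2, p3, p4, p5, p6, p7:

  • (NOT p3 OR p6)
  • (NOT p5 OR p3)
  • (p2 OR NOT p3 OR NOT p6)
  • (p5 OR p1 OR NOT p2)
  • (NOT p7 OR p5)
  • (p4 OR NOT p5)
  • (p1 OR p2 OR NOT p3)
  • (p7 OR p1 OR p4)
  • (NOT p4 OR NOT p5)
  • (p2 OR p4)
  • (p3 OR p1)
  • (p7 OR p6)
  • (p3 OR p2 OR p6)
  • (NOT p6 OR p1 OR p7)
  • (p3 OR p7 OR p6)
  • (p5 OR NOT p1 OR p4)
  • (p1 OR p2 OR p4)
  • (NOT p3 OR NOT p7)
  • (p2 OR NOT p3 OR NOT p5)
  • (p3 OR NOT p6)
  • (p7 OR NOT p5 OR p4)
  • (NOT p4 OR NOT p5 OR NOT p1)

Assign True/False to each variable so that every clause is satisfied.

p1=1, p2=1, p3=1, p4=1, p5=0, p6=1, p7=0

Set p1 = True and propagate.
Branch on p2: take p2 = True.
Branch on p3: take p3 = True.
  then p6 is forced to True.
  then p7 is forced to False.
For the remaining variables, p4 = True, p5 = False works.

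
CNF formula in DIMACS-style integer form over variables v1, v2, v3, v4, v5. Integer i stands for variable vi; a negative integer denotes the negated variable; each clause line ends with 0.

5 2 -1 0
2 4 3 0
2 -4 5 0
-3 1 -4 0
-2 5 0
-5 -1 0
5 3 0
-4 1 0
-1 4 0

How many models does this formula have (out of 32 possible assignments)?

4

Satisfying assignments:
  v1=F v2=F v3=T v4=F v5=F
  v1=F v2=F v3=T v4=F v5=T
  v1=F v2=T v3=F v4=F v5=T
  v1=F v2=T v3=T v4=F v5=T
Count: 4.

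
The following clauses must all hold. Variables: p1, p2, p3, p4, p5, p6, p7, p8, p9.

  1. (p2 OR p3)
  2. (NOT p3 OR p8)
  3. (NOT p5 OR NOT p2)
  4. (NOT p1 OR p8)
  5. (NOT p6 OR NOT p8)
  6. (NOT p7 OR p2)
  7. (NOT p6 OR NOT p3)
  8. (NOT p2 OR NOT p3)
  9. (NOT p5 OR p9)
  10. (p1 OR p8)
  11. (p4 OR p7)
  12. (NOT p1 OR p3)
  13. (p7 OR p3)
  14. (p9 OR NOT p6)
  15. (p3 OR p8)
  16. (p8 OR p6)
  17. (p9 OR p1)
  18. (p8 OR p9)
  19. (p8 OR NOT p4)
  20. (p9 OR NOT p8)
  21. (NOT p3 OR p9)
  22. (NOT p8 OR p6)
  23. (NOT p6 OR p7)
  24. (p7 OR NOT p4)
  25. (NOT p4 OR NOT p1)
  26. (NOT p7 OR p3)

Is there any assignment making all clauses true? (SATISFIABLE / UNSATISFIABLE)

UNSATISFIABLE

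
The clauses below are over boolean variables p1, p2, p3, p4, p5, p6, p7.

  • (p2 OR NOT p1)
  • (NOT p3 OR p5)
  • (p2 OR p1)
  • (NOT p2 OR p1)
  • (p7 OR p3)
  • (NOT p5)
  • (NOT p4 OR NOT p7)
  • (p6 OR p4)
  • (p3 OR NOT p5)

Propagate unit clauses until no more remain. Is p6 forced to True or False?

(NOT p5) stands alone — p5 = False.
(NOT p3 OR p5) with p5 = False leaves only NOT p3, so p3 = False.
From (p7 OR p3) and p3 = False: p7 = True.
(NOT p7 OR NOT p4): since p7 = True, the clause reduces to (NOT p4). p4 = False.
In (p4 OR p6), p4 is now false; p6 must hold, so p6 = True.

True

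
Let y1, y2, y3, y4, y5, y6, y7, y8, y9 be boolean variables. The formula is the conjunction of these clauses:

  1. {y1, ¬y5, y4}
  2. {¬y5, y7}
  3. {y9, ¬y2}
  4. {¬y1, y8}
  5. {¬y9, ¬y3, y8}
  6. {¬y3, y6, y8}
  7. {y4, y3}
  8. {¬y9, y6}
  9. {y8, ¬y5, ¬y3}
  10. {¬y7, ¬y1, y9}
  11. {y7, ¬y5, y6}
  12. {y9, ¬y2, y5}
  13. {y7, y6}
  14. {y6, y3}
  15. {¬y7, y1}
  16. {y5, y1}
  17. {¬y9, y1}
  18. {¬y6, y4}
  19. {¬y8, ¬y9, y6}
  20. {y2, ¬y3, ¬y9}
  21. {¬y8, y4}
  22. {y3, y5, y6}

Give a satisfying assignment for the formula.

y4 occurs only positively in the remaining clauses — set y4 = True.
Set y1 = True and propagate.
  then y8 is forced to True.
Branch on y2: take y2 = True.
  then y9 is forced to True.
  then y6 is forced to True.
For the remaining variables, y3 = False, y5 = False, y7 = False works.

y1=T, y2=T, y3=F, y4=T, y5=F, y6=T, y7=F, y8=T, y9=T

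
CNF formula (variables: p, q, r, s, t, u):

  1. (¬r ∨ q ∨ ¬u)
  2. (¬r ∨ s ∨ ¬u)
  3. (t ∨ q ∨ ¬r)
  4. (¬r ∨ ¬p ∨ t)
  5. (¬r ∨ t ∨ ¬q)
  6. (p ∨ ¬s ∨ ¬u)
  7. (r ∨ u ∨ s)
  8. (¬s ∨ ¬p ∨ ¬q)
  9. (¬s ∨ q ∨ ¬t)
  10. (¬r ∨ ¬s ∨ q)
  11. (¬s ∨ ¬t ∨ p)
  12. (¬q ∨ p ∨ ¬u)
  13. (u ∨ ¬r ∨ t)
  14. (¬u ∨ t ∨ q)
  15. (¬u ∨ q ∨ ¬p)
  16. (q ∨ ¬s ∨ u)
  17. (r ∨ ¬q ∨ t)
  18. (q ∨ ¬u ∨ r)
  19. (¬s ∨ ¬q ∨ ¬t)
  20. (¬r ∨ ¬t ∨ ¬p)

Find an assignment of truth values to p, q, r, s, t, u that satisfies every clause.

p=F  q=F  r=T  s=F  t=T  u=F

Set p = False and propagate.
The remaining clauses are satisfied by q = False, r = True, s = False, t = True, u = False.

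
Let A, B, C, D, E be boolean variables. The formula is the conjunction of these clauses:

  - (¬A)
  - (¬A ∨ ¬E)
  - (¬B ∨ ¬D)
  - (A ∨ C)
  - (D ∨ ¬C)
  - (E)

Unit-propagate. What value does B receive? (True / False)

(¬A) stands alone — A = False.
(A ∨ C) with A = False leaves only C, so C = True.
In (¬C ∨ D), ¬C is now false; D must hold, so D = True.
(¬D ∨ ¬B): since D = True, the clause reduces to (¬B). B = False.

False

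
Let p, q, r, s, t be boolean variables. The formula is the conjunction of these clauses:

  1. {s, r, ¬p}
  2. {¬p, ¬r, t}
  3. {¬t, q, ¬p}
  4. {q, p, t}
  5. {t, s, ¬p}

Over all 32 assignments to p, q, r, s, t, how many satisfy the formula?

17

Case analysis on p and t:
  p=1, t=1: remaining (q,r,s) ∈ {(1,0,1); (1,1,0); (1,1,1)} — 3.
  p=1, t=0: remaining (q,r,s) ∈ {(0,0,1); (1,0,1)} — 2.
  p=0, t=1: q, r, s free → 2^3 = 8.
  p=0, t=0: remaining (q,r,s) ∈ {(1,0,0); (1,0,1); (1,1,0); (1,1,1)} — 4.
Total: 3 + 2 + 8 + 4 = 17.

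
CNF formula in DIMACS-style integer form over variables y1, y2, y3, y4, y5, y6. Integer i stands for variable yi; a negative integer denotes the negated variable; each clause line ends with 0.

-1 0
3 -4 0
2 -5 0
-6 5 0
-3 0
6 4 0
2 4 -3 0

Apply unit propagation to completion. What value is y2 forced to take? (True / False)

True

Unit clause (~y1) sets y1 = False.
Unit clause (~y3) sets y3 = False.
In (y3 | ~y4), y3 is now false; ~y4 must hold, so y4 = False.
From (y6 | y4) and y4 = False: y6 = True.
From (~y6 | y5) and y6 = True: y5 = True.
In (y2 | ~y5), ~y5 is now false; y2 must hold, so y2 = True.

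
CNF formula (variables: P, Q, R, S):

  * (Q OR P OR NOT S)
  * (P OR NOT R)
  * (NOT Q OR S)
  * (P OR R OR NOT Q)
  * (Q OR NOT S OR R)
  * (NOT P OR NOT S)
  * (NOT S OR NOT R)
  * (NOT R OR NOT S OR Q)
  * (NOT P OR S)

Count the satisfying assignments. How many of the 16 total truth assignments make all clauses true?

Satisfying assignments:
  P=0 Q=0 R=0 S=0
Count: 1.

1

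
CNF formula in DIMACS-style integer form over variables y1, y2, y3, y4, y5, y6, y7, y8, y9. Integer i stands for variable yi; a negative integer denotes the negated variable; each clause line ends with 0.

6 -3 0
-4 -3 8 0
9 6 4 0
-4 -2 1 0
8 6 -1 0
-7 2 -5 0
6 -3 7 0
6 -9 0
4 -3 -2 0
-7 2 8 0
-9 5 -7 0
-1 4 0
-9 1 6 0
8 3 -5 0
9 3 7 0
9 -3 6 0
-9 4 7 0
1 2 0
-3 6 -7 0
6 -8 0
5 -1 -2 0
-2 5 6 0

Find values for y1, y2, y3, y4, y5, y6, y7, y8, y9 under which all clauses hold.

y1=True  y2=False  y3=True  y4=True  y5=False  y6=True  y7=True  y8=True  y9=False

y6 occurs only positively in the remaining clauses — set y6 = True.
Branch on y1: take y1 = True.
  then y4 is forced to True.
Try y2 = False.
Try y3 = True.
  then y8 is forced to True.
For the remaining variables, y5 = False, y7 = True, y9 = False works.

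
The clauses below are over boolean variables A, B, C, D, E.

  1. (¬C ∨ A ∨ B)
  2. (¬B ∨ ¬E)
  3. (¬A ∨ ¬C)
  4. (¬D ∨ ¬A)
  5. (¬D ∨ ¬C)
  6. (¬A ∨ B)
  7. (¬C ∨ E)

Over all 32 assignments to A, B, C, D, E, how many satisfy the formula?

7

Satisfying assignments:
  A=F B=F C=F D=F E=F
  A=F B=F C=F D=F E=T
  A=F B=F C=F D=T E=F
  A=F B=F C=F D=T E=T
  A=F B=T C=F D=F E=F
  A=F B=T C=F D=T E=F
  A=T B=T C=F D=F E=F
That's 7 in total.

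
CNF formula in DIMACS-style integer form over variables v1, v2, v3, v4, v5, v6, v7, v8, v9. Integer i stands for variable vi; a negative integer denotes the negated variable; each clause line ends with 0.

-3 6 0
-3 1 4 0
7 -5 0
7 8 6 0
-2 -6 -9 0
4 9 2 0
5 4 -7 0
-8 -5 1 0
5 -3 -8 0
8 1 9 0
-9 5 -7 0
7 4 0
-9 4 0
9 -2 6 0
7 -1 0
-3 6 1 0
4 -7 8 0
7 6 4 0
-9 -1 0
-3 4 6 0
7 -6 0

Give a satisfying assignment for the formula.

v1=T, v2=T, v3=F, v4=F, v5=T, v6=T, v7=T, v8=T, v9=F

v3 occurs only negated in the remaining clauses — set v3 = False.
Set v1 = True and propagate.
  then v7 is forced to True.
  then v9 is forced to False.
Set v2 = True and propagate.
  then v6 is forced to True.
Try v4 = False.
  then v5 is forced to True.
  then v8 is forced to True.
Every clause has at least one true literal under this assignment.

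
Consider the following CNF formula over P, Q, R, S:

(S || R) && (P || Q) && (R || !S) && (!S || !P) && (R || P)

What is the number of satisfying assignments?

Satisfying assignments:
  P=0 Q=1 R=1 S=0
  P=0 Q=1 R=1 S=1
  P=1 Q=0 R=1 S=0
  P=1 Q=1 R=1 S=0
Count: 4.

4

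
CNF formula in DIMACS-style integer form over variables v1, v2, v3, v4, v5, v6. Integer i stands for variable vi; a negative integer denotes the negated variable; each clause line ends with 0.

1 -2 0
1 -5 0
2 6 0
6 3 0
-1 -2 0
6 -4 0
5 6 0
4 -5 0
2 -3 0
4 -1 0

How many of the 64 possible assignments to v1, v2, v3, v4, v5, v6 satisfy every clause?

4

Satisfying assignments:
  v1=0 v2=0 v3=0 v4=0 v5=0 v6=1
  v1=0 v2=0 v3=0 v4=1 v5=0 v6=1
  v1=1 v2=0 v3=0 v4=1 v5=0 v6=1
  v1=1 v2=0 v3=0 v4=1 v5=1 v6=1
That's 4 in total.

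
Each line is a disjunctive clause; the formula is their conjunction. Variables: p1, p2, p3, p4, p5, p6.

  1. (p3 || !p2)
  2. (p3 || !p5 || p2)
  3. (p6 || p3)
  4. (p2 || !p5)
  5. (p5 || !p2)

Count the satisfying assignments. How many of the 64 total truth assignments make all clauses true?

20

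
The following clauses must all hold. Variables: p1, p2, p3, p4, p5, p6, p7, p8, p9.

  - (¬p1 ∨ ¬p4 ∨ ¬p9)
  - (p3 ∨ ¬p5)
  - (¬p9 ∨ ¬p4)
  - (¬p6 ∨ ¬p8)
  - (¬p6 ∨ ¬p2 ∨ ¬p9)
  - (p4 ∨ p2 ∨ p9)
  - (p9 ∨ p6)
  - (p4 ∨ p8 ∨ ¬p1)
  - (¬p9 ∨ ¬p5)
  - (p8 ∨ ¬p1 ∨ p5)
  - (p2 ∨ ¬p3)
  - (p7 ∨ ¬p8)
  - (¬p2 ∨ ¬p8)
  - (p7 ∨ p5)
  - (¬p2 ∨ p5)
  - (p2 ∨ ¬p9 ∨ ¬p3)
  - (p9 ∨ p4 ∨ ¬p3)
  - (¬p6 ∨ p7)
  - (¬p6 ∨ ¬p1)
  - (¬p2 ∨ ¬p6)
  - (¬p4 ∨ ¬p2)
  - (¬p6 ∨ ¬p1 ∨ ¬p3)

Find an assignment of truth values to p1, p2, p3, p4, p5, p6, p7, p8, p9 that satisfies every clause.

p1=F, p2=F, p3=F, p4=F, p5=F, p6=F, p7=T, p8=F, p9=T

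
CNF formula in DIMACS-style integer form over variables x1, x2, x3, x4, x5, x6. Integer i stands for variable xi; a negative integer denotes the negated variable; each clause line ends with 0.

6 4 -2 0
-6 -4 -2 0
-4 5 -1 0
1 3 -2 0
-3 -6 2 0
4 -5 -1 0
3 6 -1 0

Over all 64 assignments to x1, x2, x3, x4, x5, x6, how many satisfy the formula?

23

Case analysis on x1 and x2:
  x1=1, x2=1: remaining (x3,x4,x5,x6) ∈ {(0,0,0,1); (1,0,0,1); (1,1,1,0)} — 3.
  x1=1, x2=0: remaining (x3,x4,x5,x6) ∈ {(0,0,0,1); (0,1,1,1); (1,0,0,0); (1,1,1,0)} — 4.
  x1=0, x2=1: remaining (x3,x4,x5,x6) ∈ {(1,0,0,1); (1,0,1,1); (1,1,0,0); (1,1,1,0)} — 4.
  x1=0, x2=0: x4, x5 free; 3 ways for (x3,x6) × 2^2 = 12.
Total: 3 + 4 + 4 + 12 = 23.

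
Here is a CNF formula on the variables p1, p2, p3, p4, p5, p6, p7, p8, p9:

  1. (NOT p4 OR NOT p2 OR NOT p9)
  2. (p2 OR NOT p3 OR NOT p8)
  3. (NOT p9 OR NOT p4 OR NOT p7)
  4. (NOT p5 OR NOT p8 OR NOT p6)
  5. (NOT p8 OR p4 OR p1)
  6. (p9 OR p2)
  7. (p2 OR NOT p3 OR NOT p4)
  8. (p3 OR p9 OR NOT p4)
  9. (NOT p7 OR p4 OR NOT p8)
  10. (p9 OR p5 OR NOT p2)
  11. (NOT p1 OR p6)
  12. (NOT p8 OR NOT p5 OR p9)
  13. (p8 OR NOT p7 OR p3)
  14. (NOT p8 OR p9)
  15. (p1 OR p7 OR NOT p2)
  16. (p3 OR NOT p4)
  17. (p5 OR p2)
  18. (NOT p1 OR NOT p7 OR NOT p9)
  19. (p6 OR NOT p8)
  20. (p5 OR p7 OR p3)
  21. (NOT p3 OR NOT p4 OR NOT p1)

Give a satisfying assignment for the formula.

p1=F, p2=T, p3=T, p4=T, p5=T, p6=T, p7=T, p8=F, p9=F

Check each clause:
  1. (NOT p2 OR NOT p9 OR NOT p4) — NOT p9 is true.
  2. (NOT p3 OR NOT p8 OR p2) — NOT p8 is true.
  3. (NOT p7 OR NOT p9 OR NOT p4) — NOT p9 is true.
  4. (NOT p6 OR NOT p8 OR NOT p5) — NOT p8 is true.
  5. (p1 OR p4 OR NOT p8) — NOT p8 is true.
  6. (p9 OR p2) — p2 is true.
  7. (NOT p4 OR p2 OR NOT p3) — p2 is true.
  8. (NOT p4 OR p3 OR p9) — p3 is true.
  9. (NOT p7 OR NOT p8 OR p4) — NOT p8 is true.
  10. (NOT p2 OR p5 OR p9) — p5 is true.
  11. (NOT p1 OR p6) — p6 is true.
  12. (p9 OR NOT p5 OR NOT p8) — NOT p8 is true.
  13. (NOT p7 OR p8 OR p3) — p3 is true.
  14. (NOT p8 OR p9) — NOT p8 is true.
  15. (p7 OR NOT p2 OR p1) — p7 is true.
  16. (NOT p4 OR p3) — p3 is true.
  17. (p2 OR p5) — p2 is true.
  18. (NOT p1 OR NOT p9 OR NOT p7) — NOT p1 is true.
  19. (p6 OR NOT p8) — NOT p8 is true.
  20. (p5 OR p3 OR p7) — p3 is true.
  21. (NOT p1 OR NOT p4 OR NOT p3) — NOT p1 is true.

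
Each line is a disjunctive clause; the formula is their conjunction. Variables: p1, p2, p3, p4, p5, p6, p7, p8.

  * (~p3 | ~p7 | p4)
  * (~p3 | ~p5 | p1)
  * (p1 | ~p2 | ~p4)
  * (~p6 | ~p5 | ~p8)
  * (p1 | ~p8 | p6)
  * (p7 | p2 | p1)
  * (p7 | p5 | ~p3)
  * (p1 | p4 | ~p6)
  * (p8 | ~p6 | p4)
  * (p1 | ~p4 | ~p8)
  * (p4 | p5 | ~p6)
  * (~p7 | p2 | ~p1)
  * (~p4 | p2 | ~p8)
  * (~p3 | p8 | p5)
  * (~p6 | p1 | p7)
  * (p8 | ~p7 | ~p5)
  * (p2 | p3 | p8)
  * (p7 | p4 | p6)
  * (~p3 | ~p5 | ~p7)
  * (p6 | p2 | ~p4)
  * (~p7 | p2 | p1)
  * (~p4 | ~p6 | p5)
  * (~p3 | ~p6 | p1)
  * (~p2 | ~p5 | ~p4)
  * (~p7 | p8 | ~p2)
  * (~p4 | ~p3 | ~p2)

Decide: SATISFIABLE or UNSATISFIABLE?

Set p1 = True and propagate.
Set p2 = True and propagate.
Try p3 = False.
The remaining clauses are satisfied by p4 = True, p5 = False, p6 = False, p7 = False, p8 = True.
Every clause has at least one true literal under this assignment.
So p1=T, p2=T, p3=F, p4=T, p5=F, p6=F, p7=F, p8=T is a satisfying assignment.

SATISFIABLE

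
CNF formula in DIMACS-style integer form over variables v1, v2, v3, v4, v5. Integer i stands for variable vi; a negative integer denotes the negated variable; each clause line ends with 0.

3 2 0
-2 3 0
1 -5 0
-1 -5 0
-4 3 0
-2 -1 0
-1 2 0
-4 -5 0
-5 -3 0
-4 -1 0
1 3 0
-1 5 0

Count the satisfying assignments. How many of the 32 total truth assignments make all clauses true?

4

Satisfying assignments:
  v1=0 v2=0 v3=1 v4=0 v5=0
  v1=0 v2=0 v3=1 v4=1 v5=0
  v1=0 v2=1 v3=1 v4=0 v5=0
  v1=0 v2=1 v3=1 v4=1 v5=0
Count: 4.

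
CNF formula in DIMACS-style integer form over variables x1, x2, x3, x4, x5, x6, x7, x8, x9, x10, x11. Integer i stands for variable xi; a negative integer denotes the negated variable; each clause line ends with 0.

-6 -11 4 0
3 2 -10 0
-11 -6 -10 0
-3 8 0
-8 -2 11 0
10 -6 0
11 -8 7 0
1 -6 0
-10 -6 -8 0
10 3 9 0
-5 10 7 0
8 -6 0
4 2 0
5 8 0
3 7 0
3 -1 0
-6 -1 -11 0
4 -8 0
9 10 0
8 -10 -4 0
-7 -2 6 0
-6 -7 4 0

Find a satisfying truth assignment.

x1=T, x2=F, x3=T, x4=T, x5=T, x6=F, x7=T, x8=T, x9=T, x10=F, x11=F

Check each clause:
  1. (NOT x11 OR x4 OR NOT x6) — NOT x6 is true.
  2. (NOT x10 OR x2 OR x3) — x3 is true.
  3. (NOT x11 OR NOT x10 OR NOT x6) — NOT x6 is true.
  4. (x8 OR NOT x3) — x8 is true.
  5. (NOT x8 OR x11 OR NOT x2) — NOT x2 is true.
  6. (x10 OR NOT x6) — NOT x6 is true.
  7. (NOT x8 OR x7 OR x11) — x7 is true.
  8. (x1 OR NOT x6) — x1 is true.
  9. (NOT x10 OR NOT x8 OR NOT x6) — NOT x6 is true.
  10. (x9 OR x3 OR x10) — x9 is true.
  11. (x7 OR NOT x5 OR x10) — x7 is true.
  12. (x8 OR NOT x6) — x8 is true.
  13. (x2 OR x4) — x4 is true.
  14. (x8 OR x5) — x8 is true.
  15. (x7 OR x3) — x3 is true.
  16. (NOT x1 OR x3) — x3 is true.
  17. (NOT x11 OR NOT x1 OR NOT x6) — NOT x6 is true.
  18. (NOT x8 OR x4) — x4 is true.
  19. (x10 OR x9) — x9 is true.
  20. (NOT x10 OR x8 OR NOT x4) — x8 is true.
  21. (x6 OR NOT x7 OR NOT x2) — NOT x2 is true.
  22. (x4 OR NOT x7 OR NOT x6) — NOT x6 is true.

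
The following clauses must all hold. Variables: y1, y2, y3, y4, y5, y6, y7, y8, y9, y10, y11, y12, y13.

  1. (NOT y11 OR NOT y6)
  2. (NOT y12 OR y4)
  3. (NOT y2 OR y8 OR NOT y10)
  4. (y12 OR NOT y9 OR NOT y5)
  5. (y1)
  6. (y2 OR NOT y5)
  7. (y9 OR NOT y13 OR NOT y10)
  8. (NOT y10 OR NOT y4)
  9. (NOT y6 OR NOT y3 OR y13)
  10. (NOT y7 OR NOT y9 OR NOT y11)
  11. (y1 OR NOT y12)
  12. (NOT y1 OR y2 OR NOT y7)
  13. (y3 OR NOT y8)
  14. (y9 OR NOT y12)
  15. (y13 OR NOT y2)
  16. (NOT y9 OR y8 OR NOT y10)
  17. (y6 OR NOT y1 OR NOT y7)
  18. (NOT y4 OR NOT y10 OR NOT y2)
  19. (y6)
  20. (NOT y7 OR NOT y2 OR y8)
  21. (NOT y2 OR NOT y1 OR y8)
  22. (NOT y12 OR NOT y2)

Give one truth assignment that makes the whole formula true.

Unit propagation: (y1) forces y1 = True.
Unit propagation: (y6) forces y6 = True.
Unit propagation: (NOT y11) forces y11 = False.
Pure literal: y5 appears only negated; assign y5 = False.
Try y2 = True.
  then y13 is forced to True.
  then y8 is forced to True.
  then y3 is forced to True.
  then y12 is forced to False.
For the remaining variables, y4 = False, y7 = True, y9 = True, y10 = True works.
Every clause has at least one true literal under this assignment.

y1 = True, y2 = True, y3 = True, y4 = False, y5 = False, y6 = True, y7 = True, y8 = True, y9 = True, y10 = True, y11 = False, y12 = False, y13 = True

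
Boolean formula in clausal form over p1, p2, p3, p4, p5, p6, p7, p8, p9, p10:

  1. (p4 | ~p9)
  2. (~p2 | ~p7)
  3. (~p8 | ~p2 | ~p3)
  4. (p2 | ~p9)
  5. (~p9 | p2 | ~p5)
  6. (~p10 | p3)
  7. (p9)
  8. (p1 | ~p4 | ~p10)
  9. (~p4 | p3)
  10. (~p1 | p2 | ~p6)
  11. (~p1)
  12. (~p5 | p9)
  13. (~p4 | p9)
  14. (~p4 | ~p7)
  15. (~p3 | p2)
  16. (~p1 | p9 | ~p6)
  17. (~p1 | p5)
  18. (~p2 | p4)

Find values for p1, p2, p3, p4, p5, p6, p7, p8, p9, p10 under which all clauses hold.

p1=0  p2=1  p3=1  p4=1  p5=1  p6=0  p7=0  p8=0  p9=1  p10=0

Check each clause:
  1. (p4 | ~p9) — p4 is true.
  2. (~p2 | ~p7) — ~p7 is true.
  3. (~p3 | ~p8 | ~p2) — ~p8 is true.
  4. (p2 | ~p9) — p2 is true.
  5. (~p5 | ~p9 | p2) — p2 is true.
  6. (~p10 | p3) — p3 is true.
  7. (p9) — p9 is true.
  8. (~p10 | ~p4 | p1) — ~p10 is true.
  9. (~p4 | p3) — p3 is true.
  10. (~p1 | p2 | ~p6) — p2 is true.
  11. (~p1) — ~p1 is true.
  12. (p9 | ~p5) — p9 is true.
  13. (p9 | ~p4) — p9 is true.
  14. (~p4 | ~p7) — ~p7 is true.
  15. (~p3 | p2) — p2 is true.
  16. (~p1 | ~p6 | p9) — p9 is true.
  17. (p5 | ~p1) — p5 is true.
  18. (p4 | ~p2) — p4 is true.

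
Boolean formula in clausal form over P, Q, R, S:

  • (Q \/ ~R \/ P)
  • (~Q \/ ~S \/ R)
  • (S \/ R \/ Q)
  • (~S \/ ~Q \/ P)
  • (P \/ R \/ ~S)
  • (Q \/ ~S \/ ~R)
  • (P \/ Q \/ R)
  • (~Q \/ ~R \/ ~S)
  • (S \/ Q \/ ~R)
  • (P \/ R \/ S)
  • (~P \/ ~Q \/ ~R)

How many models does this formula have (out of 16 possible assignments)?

3

Satisfying assignments:
  P=F Q=T R=T S=F
  P=T Q=F R=F S=T
  P=T Q=T R=F S=F
Count: 3.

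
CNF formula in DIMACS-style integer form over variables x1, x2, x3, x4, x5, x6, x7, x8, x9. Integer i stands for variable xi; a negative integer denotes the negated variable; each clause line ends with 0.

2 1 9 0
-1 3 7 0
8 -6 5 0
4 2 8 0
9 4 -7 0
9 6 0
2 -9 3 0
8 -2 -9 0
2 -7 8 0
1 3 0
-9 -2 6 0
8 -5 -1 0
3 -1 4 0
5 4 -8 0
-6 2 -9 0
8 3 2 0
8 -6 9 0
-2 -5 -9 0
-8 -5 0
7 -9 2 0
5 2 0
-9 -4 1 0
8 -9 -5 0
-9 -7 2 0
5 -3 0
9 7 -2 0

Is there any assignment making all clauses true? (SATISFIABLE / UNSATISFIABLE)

Try x1 = True.
Set x2 = True and propagate.
For the remaining variables, x3 = False, x4 = True, x5 = False, x6 = True, x7 = True, x8 = True, x9 = True works.
Every clause has at least one true literal under this assignment.
So x1=T, x2=T, x3=F, x4=T, x5=F, x6=T, x7=T, x8=T, x9=T is a satisfying assignment.

SATISFIABLE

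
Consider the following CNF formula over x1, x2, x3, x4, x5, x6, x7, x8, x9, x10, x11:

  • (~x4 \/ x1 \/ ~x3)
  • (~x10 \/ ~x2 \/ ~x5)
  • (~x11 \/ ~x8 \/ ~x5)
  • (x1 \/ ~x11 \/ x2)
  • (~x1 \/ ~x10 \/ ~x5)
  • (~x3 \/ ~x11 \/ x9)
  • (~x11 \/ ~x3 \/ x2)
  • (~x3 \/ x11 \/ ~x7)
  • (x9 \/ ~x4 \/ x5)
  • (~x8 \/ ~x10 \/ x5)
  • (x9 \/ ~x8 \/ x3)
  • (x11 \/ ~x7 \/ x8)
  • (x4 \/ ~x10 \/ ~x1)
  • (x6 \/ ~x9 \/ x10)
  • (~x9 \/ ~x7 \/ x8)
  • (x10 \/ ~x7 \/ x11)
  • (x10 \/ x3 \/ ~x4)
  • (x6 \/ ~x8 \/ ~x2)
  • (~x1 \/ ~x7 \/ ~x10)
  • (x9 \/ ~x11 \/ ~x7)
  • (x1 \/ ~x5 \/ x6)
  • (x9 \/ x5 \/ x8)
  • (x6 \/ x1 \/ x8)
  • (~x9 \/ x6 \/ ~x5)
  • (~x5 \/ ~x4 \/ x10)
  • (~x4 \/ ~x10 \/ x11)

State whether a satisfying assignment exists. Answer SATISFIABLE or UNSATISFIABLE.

Pure literal: x6 appears only positively; assign x6 = True.
x7 occurs only negated in the remaining clauses — set x7 = False.
Branch on x1: take x1 = False.
Try x2 = True.
Try x3 = True.
  then x4 is forced to False.
For the remaining variables, x5 = False, x8 = False, x9 = True, x10 = True, x11 = False works.
Every clause has at least one true literal under this assignment.
So x1=F  x2=T  x3=T  x4=F  x5=F  x6=T  x7=F  x8=F  x9=T  x10=T  x11=F is a satisfying assignment.

SATISFIABLE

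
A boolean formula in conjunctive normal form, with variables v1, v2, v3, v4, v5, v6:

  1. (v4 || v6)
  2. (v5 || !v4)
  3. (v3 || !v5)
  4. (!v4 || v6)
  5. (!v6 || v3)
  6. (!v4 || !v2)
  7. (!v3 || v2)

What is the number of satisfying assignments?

4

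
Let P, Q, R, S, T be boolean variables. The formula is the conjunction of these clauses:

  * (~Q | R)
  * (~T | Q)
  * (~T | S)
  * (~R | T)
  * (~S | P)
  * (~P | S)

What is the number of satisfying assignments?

3

Satisfying assignments:
  P=0 Q=0 R=0 S=0 T=0
  P=1 Q=0 R=0 S=1 T=0
  P=1 Q=1 R=1 S=1 T=1
That's 3 in total.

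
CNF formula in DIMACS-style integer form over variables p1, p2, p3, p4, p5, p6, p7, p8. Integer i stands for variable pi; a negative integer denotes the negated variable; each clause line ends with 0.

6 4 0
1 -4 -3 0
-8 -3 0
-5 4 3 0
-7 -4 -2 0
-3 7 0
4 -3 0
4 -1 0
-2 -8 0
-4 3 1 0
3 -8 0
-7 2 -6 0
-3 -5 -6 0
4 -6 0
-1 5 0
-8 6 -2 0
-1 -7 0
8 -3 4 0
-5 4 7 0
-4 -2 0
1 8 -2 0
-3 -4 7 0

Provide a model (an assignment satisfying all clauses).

p1 = T, p2 = F, p3 = F, p4 = T, p5 = T, p6 = T, p7 = F, p8 = F

Check each clause:
  1. (p4 || p6) — p4 is true.
  2. (p1 || !p4 || !p3) — p1 is true.
  3. (!p3 || !p8) — !p8 is true.
  4. (p3 || !p5 || p4) — p4 is true.
  5. (!p4 || !p2 || !p7) — !p7 is true.
  6. (!p3 || p7) — !p3 is true.
  7. (p4 || !p3) — p4 is true.
  8. (!p1 || p4) — p4 is true.
  9. (!p2 || !p8) — !p8 is true.
  10. (p1 || !p4 || p3) — p1 is true.
  11. (p3 || !p8) — !p8 is true.
  12. (!p7 || p2 || !p6) — !p7 is true.
  13. (!p5 || !p6 || !p3) — !p3 is true.
  14. (p4 || !p6) — p4 is true.
  15. (!p1 || p5) — p5 is true.
  16. (p6 || !p2 || !p8) — !p8 is true.
  17. (!p7 || !p1) — !p7 is true.
  18. (p8 || !p3 || p4) — p4 is true.
  19. (p4 || p7 || !p5) — p4 is true.
  20. (!p2 || !p4) — !p2 is true.
  21. (!p2 || p1 || p8) — p1 is true.
  22. (p7 || !p3 || !p4) — !p3 is true.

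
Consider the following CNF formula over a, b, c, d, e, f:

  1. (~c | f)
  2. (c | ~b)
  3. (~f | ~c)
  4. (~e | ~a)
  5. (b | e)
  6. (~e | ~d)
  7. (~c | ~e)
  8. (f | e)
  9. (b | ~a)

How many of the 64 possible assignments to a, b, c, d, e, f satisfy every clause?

2

The models are:
  a=0 b=0 c=0 d=0 e=1 f=0
  a=0 b=0 c=0 d=0 e=1 f=1
Count: 2.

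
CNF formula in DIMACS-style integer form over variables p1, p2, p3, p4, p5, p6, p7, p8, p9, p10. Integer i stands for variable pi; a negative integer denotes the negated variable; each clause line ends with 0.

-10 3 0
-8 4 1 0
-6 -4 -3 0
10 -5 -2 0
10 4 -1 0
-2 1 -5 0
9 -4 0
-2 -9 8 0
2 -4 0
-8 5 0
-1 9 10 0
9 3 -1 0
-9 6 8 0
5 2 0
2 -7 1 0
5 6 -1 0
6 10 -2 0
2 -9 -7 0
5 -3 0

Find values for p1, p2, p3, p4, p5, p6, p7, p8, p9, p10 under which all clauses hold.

p1=True  p2=True  p3=True  p4=False  p5=True  p6=False  p7=False  p8=False  p9=False  p10=True

Pure literal: p7 appears only negated; assign p7 = False.
Branch on p1: take p1 = True.
Set p2 = True and propagate.
Branch on p3: take p3 = True.
  then p5 is forced to True.
  then p10 is forced to True.
The remaining clauses are satisfied by p4 = False, p6 = False, p8 = False, p9 = False.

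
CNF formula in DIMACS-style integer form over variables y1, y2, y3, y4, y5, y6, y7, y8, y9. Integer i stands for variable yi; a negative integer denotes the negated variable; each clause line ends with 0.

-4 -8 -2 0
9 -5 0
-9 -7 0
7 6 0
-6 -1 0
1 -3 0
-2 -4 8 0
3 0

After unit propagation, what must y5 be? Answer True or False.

False

(y3) stands alone — y3 = True.
In (!y3 || y1), !y3 is now false; y1 must hold, so y1 = True.
In (!y6 || !y1), !y1 is now false; !y6 must hold, so y6 = False.
In (y6 || y7), y6 is now false; y7 must hold, so y7 = True.
(!y9 || !y7): since y7 = True, the clause reduces to (!y9). y9 = False.
(y9 || !y5) with y9 = False leaves only !y5, so y5 = False.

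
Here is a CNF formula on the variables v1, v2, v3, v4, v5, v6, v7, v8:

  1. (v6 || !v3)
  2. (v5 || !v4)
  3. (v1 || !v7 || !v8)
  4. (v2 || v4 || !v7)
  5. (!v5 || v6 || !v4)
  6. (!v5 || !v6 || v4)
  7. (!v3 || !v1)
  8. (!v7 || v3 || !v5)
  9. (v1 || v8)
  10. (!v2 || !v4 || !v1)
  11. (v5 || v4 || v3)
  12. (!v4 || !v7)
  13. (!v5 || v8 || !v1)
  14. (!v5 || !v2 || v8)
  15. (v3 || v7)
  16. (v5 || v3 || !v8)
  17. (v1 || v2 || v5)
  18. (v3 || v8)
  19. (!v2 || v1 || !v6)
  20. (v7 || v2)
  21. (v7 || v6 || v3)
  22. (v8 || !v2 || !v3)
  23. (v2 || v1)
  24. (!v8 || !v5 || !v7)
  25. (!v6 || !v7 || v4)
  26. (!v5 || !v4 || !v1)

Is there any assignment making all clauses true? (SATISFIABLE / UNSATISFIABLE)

UNSATISFIABLE

v5 = True:
  v7 = True:
    propagation gives v3=True, v6=True, v4=True; an empty clause results — contradiction.
  v7 = False:
    propagation gives v3=True, v6=True, v4=True, v1=False; an empty clause results — contradiction.
v5 = False:
  propagation gives v4=False, v3=True, v6=True, v1=False; an empty clause results — contradiction.
Every branch closes, so no satisfying assignment exists.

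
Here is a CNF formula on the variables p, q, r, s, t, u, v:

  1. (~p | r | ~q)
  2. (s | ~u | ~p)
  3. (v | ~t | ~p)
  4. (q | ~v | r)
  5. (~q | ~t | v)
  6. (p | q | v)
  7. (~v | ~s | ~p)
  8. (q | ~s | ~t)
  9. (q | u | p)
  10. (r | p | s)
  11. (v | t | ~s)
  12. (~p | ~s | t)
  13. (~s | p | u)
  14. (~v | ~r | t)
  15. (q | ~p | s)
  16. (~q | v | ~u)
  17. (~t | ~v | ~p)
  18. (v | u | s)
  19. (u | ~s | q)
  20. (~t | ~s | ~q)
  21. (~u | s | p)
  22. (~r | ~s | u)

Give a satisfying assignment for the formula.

p=0, q=1, r=1, s=0, t=1, u=0, v=1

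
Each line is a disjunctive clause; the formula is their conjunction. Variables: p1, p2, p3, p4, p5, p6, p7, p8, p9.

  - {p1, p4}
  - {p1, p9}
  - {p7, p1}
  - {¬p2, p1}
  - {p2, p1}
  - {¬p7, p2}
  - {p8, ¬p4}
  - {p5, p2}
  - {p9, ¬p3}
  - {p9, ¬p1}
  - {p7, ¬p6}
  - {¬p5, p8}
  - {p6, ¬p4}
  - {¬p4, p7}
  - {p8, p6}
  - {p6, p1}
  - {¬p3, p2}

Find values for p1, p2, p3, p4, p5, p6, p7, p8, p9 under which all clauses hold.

p8 occurs only positively in the remaining clauses — set p8 = True.
p9 occurs only positively in the remaining clauses — set p9 = True.
Set p1 = True and propagate.
Branch on p2: take p2 = True.
Try p4 = False.
The remaining clauses are satisfied by p3 = True, p5 = True, p6 = False, p7 = True.

p1=T, p2=T, p3=T, p4=F, p5=T, p6=F, p7=T, p8=T, p9=T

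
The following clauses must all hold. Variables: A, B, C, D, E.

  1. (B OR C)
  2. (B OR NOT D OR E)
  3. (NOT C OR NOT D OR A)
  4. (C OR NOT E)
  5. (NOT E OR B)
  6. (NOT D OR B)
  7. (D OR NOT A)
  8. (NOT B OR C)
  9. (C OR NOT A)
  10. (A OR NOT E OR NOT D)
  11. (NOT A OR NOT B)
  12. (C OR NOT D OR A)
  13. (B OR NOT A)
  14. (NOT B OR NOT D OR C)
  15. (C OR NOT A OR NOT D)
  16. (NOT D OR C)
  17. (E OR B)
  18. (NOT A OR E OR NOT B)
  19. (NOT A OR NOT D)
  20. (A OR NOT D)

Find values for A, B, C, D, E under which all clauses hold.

A = F, B = T, C = T, D = F, E = T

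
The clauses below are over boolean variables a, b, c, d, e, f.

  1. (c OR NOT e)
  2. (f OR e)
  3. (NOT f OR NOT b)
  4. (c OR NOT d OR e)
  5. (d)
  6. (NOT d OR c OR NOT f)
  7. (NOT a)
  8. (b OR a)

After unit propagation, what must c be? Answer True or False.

True

(d) is a unit clause: d = True.
Unit clause (NOT a) sets a = False.
(a OR b): since a = False, the clause reduces to (b). b = True.
In (NOT f OR NOT b), NOT b is now false; NOT f must hold, so f = False.
From (e OR f) and f = False: e = True.
From (c OR NOT e) and e = True: c = True.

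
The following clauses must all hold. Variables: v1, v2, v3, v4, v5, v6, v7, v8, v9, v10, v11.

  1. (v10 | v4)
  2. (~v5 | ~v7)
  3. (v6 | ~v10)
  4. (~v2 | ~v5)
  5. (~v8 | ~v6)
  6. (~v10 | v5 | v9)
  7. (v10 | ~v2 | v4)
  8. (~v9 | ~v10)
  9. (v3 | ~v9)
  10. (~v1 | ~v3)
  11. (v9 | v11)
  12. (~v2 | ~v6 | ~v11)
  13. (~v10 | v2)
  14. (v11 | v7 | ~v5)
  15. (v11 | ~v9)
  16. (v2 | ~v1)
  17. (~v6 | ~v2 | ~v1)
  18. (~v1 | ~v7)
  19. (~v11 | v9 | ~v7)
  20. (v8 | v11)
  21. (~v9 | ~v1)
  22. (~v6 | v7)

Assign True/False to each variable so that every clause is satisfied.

v1=0, v2=0, v3=1, v4=1, v5=1, v6=0, v7=0, v8=0, v9=0, v10=0, v11=1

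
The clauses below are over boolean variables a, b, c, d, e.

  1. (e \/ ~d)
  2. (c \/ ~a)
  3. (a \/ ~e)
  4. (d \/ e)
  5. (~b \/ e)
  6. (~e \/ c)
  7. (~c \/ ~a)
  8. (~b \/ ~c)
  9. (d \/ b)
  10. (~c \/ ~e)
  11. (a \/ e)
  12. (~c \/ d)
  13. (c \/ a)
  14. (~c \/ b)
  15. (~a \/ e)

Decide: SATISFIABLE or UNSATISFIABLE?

UNSATISFIABLE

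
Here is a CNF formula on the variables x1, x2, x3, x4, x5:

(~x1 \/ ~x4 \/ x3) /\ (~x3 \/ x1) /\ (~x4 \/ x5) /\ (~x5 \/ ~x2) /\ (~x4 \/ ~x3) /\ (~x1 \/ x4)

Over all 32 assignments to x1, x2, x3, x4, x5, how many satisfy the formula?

4

Satisfying assignments:
  x1=0 x2=0 x3=0 x4=0 x5=0
  x1=0 x2=0 x3=0 x4=0 x5=1
  x1=0 x2=0 x3=0 x4=1 x5=1
  x1=0 x2=1 x3=0 x4=0 x5=0
Count: 4.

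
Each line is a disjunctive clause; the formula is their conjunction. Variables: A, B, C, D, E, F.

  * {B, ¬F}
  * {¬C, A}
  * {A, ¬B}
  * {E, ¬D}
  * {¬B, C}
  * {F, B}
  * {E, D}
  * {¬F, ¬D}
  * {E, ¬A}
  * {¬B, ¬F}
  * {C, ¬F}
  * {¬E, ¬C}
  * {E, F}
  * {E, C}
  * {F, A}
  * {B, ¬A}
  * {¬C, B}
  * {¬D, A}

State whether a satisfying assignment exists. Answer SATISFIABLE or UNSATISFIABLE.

UNSATISFIABLE

B = True:
  propagation gives A=True, C=True, E=True; an empty clause results — contradiction.
B = False:
  propagation gives F=False; an empty clause results — contradiction.
Every branch closes, so no satisfying assignment exists.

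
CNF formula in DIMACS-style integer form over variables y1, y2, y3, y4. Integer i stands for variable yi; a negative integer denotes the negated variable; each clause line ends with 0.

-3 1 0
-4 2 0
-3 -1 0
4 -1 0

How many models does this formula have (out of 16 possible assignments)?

Satisfying assignments:
  y1=F y2=F y3=F y4=F
  y1=F y2=T y3=F y4=F
  y1=F y2=T y3=F y4=T
  y1=T y2=T y3=F y4=T
Count: 4.

4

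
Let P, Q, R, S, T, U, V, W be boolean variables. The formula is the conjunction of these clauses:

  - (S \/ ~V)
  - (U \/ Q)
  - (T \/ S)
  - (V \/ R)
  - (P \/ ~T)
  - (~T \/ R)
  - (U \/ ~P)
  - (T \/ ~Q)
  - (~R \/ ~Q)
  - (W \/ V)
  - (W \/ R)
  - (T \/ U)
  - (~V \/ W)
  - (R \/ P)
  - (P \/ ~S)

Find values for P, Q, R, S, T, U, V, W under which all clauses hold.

U occurs only positively in the remaining clauses — set U = True.
W occurs only positively in the remaining clauses — set W = True.
Try P = True.
Set Q = False and propagate.
Branch on R: take R = True.
The remaining clauses are satisfied by S = True, T = True, V = False.

P=T, Q=F, R=T, S=T, T=T, U=T, V=F, W=T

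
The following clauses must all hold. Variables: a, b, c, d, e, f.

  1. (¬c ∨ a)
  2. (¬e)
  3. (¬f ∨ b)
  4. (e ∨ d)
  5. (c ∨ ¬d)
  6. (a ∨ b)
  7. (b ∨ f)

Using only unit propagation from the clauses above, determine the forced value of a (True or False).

(¬e) is a unit clause: e = False.
(e ∨ d) with e = False leaves only d, so d = True.
(¬d ∨ c): since d = True, the clause reduces to (c). c = True.
(a ∨ ¬c): since c = True, the clause reduces to (a). a = True.

True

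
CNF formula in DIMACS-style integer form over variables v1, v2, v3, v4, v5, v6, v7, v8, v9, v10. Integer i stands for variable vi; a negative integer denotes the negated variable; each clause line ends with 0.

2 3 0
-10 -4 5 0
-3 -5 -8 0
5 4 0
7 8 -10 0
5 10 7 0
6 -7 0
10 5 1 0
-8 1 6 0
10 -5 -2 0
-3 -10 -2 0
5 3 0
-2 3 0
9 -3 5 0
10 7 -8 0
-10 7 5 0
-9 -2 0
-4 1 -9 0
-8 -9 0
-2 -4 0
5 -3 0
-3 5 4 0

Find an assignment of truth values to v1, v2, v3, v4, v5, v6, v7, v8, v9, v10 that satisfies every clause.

v1=0  v2=0  v3=1  v4=0  v5=1  v6=1  v7=0  v8=0  v9=0  v10=0

v6 occurs only positively in the remaining clauses — set v6 = True.
Set v1 = False and propagate.
For the remaining variables, v2 = False, v3 = True, v4 = False, v5 = True, v7 = False, v8 = False, v9 = False, v10 = False works.
Check each clause:
  1. (v2 ∨ v3) — v3 is true.
  2. (¬v10 ∨ ¬v4 ∨ v5) — ¬v4 is true.
  3. (¬v5 ∨ ¬v8 ∨ ¬v3) — ¬v8 is true.
  4. (v5 ∨ v4) — v5 is true.
  5. (¬v10 ∨ v7 ∨ v8) — ¬v10 is true.
  6. (v5 ∨ v7 ∨ v10) — v5 is true.
  7. (¬v7 ∨ v6) — ¬v7 is true.
  8. (v5 ∨ v10 ∨ v1) — v5 is true.
  9. (v1 ∨ ¬v8 ∨ v6) — ¬v8 is true.
  10. (¬v2 ∨ v10 ∨ ¬v5) — ¬v2 is true.
  11. (¬v3 ∨ ¬v2 ∨ ¬v10) — ¬v10 is true.
  12. (v5 ∨ v3) — v3 is true.
  13. (¬v2 ∨ v3) — v3 is true.
  14. (¬v3 ∨ v9 ∨ v5) — v5 is true.
  15. (v7 ∨ v10 ∨ ¬v8) — ¬v8 is true.
  16. (¬v10 ∨ v5 ∨ v7) — v5 is true.
  17. (¬v9 ∨ ¬v2) — ¬v2 is true.
  18. (v1 ∨ ¬v4 ∨ ¬v9) — ¬v4 is true.
  19. (¬v8 ∨ ¬v9) — ¬v8 is true.
  20. (¬v4 ∨ ¬v2) — ¬v4 is true.
  21. (¬v3 ∨ v5) — v5 is true.
  22. (¬v3 ∨ v4 ∨ v5) — v5 is true.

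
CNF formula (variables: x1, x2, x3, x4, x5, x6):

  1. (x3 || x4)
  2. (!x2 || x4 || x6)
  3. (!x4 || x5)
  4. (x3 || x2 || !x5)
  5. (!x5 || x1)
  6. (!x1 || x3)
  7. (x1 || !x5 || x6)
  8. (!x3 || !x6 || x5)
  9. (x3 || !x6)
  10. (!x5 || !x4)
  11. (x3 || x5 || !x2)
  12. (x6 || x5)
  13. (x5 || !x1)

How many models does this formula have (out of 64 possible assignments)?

3

The models are:
  x1=1 x2=0 x3=1 x4=0 x5=1 x6=0
  x1=1 x2=0 x3=1 x4=0 x5=1 x6=1
  x1=1 x2=1 x3=1 x4=0 x5=1 x6=1
That's 3 in total.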